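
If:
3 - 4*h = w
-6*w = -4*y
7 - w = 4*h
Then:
No Solution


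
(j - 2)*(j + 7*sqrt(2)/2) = j^2 - 2*j + 7*sqrt(2)*j/2 - 7*sqrt(2)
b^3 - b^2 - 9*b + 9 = (b - 3)*(b - 1)*(b + 3)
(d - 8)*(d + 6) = d^2 - 2*d - 48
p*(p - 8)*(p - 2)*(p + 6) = p^4 - 4*p^3 - 44*p^2 + 96*p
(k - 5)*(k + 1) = k^2 - 4*k - 5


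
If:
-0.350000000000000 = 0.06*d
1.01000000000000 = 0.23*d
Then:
No Solution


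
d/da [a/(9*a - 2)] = -2/(9*a - 2)^2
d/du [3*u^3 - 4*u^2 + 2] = u*(9*u - 8)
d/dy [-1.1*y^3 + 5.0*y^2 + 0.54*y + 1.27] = -3.3*y^2 + 10.0*y + 0.54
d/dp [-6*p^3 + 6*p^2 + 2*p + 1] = -18*p^2 + 12*p + 2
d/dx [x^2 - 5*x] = 2*x - 5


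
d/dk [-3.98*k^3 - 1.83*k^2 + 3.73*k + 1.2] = -11.94*k^2 - 3.66*k + 3.73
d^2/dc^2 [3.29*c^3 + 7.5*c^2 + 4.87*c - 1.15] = 19.74*c + 15.0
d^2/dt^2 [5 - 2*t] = 0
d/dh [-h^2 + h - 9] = 1 - 2*h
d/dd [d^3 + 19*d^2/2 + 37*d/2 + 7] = 3*d^2 + 19*d + 37/2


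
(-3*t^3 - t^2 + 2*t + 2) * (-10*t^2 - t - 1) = 30*t^5 + 13*t^4 - 16*t^3 - 21*t^2 - 4*t - 2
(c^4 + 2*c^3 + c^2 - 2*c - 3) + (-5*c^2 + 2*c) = c^4 + 2*c^3 - 4*c^2 - 3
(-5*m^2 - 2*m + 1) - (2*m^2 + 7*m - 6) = -7*m^2 - 9*m + 7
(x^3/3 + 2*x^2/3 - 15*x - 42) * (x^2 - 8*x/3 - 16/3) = x^5/3 - 2*x^4/9 - 167*x^3/9 - 50*x^2/9 + 192*x + 224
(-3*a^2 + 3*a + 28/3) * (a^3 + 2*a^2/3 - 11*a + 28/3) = -3*a^5 + a^4 + 133*a^3/3 - 493*a^2/9 - 224*a/3 + 784/9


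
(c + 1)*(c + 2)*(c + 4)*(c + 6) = c^4 + 13*c^3 + 56*c^2 + 92*c + 48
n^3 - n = n*(n - 1)*(n + 1)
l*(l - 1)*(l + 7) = l^3 + 6*l^2 - 7*l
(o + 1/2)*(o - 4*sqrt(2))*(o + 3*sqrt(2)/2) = o^3 - 5*sqrt(2)*o^2/2 + o^2/2 - 12*o - 5*sqrt(2)*o/4 - 6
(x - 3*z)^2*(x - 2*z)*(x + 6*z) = x^4 - 2*x^3*z - 27*x^2*z^2 + 108*x*z^3 - 108*z^4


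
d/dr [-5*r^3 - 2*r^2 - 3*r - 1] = -15*r^2 - 4*r - 3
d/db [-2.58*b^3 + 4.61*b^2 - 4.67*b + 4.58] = -7.74*b^2 + 9.22*b - 4.67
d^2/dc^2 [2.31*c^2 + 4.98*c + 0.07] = 4.62000000000000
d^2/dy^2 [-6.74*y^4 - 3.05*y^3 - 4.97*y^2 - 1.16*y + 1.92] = -80.88*y^2 - 18.3*y - 9.94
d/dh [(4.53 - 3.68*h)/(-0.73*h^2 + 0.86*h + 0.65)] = (-2.6864*h^2 + 6.6138*h - 6.2878)/(0.5329*h^4 - 1.2556*h^3 - 0.2094*h^2 + 1.118*h + 0.4225)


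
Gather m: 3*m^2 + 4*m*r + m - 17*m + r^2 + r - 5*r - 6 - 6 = 3*m^2 + m*(4*r - 16) + r^2 - 4*r - 12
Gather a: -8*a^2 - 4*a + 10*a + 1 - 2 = -8*a^2 + 6*a - 1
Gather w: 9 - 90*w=9 - 90*w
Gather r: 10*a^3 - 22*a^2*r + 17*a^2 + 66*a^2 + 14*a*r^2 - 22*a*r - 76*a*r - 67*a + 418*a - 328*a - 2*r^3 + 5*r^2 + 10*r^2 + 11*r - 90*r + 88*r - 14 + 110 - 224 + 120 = 10*a^3 + 83*a^2 + 23*a - 2*r^3 + r^2*(14*a + 15) + r*(-22*a^2 - 98*a + 9) - 8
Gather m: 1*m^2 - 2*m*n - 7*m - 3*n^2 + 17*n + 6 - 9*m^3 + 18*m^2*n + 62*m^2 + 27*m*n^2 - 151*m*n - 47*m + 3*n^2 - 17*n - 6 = -9*m^3 + m^2*(18*n + 63) + m*(27*n^2 - 153*n - 54)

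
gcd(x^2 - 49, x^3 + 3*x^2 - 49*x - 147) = x^2 - 49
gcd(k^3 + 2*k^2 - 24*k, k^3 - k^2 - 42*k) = k^2 + 6*k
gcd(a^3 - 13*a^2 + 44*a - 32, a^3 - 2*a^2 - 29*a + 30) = a - 1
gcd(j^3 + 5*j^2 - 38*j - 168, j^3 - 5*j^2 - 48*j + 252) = j^2 + j - 42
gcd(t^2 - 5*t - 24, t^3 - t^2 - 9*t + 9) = t + 3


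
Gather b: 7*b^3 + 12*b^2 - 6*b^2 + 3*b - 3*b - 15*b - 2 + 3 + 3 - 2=7*b^3 + 6*b^2 - 15*b + 2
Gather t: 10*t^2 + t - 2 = 10*t^2 + t - 2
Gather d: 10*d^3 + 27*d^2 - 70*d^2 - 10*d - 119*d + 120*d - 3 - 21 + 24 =10*d^3 - 43*d^2 - 9*d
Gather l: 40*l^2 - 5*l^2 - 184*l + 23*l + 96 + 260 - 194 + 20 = 35*l^2 - 161*l + 182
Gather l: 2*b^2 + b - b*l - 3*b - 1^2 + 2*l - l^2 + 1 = 2*b^2 - 2*b - l^2 + l*(2 - b)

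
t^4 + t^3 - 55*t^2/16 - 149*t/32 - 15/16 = (t - 2)*(t + 1/4)*(t + 5/4)*(t + 3/2)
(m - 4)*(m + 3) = m^2 - m - 12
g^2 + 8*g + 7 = (g + 1)*(g + 7)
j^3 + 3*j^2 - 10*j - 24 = (j - 3)*(j + 2)*(j + 4)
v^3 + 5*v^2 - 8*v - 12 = (v - 2)*(v + 1)*(v + 6)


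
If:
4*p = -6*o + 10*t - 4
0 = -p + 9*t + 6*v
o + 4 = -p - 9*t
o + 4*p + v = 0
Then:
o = -896/671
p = 138/671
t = -214/671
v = 344/671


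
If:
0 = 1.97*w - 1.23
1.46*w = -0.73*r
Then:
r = -1.25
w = 0.62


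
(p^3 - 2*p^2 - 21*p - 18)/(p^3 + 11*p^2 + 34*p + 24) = (p^2 - 3*p - 18)/(p^2 + 10*p + 24)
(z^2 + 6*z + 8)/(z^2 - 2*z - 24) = (z + 2)/(z - 6)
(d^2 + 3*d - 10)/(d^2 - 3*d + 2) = (d + 5)/(d - 1)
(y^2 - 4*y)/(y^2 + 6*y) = (y - 4)/(y + 6)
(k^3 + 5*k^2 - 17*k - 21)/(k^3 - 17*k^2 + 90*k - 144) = (k^2 + 8*k + 7)/(k^2 - 14*k + 48)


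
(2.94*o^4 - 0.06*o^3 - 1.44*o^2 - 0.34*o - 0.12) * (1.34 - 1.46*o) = -4.2924*o^5 + 4.0272*o^4 + 2.022*o^3 - 1.4332*o^2 - 0.2804*o - 0.1608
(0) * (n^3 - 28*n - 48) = 0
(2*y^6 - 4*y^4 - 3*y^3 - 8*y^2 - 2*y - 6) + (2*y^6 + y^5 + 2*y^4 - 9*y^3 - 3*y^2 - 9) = 4*y^6 + y^5 - 2*y^4 - 12*y^3 - 11*y^2 - 2*y - 15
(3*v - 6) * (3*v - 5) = 9*v^2 - 33*v + 30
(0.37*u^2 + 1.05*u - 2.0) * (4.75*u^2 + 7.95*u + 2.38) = 1.7575*u^4 + 7.929*u^3 - 0.2719*u^2 - 13.401*u - 4.76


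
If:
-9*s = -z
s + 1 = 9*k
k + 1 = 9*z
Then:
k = 41/364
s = 5/364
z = 45/364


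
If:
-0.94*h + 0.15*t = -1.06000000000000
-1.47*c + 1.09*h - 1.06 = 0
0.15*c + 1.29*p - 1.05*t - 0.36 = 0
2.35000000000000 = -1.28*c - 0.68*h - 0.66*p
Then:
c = -0.40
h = 0.43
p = -3.23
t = -4.36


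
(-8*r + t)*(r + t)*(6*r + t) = -48*r^3 - 50*r^2*t - r*t^2 + t^3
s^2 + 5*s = s*(s + 5)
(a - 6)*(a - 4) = a^2 - 10*a + 24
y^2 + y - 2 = (y - 1)*(y + 2)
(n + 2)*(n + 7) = n^2 + 9*n + 14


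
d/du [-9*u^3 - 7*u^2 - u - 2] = -27*u^2 - 14*u - 1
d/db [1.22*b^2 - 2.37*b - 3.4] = 2.44*b - 2.37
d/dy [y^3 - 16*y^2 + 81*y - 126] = 3*y^2 - 32*y + 81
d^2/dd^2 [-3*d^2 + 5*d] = -6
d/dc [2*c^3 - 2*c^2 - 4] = 2*c*(3*c - 2)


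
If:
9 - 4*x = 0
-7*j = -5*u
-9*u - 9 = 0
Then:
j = -5/7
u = -1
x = 9/4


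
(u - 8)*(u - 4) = u^2 - 12*u + 32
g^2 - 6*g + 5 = (g - 5)*(g - 1)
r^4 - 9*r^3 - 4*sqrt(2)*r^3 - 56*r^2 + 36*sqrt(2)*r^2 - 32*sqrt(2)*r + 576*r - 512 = (r - 8)*(r - 1)*(r - 8*sqrt(2))*(r + 4*sqrt(2))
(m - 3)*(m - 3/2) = m^2 - 9*m/2 + 9/2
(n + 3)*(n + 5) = n^2 + 8*n + 15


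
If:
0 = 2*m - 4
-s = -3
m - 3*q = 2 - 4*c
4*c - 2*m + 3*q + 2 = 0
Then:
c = 1/4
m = 2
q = 1/3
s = 3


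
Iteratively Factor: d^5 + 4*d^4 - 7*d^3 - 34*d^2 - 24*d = (d - 3)*(d^4 + 7*d^3 + 14*d^2 + 8*d) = (d - 3)*(d + 4)*(d^3 + 3*d^2 + 2*d) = (d - 3)*(d + 1)*(d + 4)*(d^2 + 2*d) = d*(d - 3)*(d + 1)*(d + 4)*(d + 2)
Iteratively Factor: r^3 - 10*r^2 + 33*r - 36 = (r - 3)*(r^2 - 7*r + 12) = (r - 4)*(r - 3)*(r - 3)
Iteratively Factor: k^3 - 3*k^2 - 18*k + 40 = (k - 2)*(k^2 - k - 20) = (k - 2)*(k + 4)*(k - 5)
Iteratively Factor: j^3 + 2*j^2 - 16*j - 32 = (j - 4)*(j^2 + 6*j + 8) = (j - 4)*(j + 4)*(j + 2)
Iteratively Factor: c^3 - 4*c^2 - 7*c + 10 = (c + 2)*(c^2 - 6*c + 5) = (c - 1)*(c + 2)*(c - 5)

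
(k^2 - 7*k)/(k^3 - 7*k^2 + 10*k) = (k - 7)/(k^2 - 7*k + 10)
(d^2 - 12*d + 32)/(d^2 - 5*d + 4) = (d - 8)/(d - 1)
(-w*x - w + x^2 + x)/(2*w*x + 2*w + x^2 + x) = (-w + x)/(2*w + x)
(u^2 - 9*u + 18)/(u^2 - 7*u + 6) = (u - 3)/(u - 1)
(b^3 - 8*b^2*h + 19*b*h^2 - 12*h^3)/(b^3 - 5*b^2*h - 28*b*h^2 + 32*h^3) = (b^2 - 7*b*h + 12*h^2)/(b^2 - 4*b*h - 32*h^2)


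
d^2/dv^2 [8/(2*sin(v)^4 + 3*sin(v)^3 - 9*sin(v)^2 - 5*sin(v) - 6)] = 8*(64*sin(v)^8 + 138*sin(v)^7 - 215*sin(v)^6 - 467*sin(v)^5 + 702*sin(v)^4 + 769*sin(v)^3 - 731*sin(v)^2 - 408*sin(v) + 58)/(-2*sin(v)^4 - 3*sin(v)^3 + 9*sin(v)^2 + 5*sin(v) + 6)^3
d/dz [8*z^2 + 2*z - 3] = 16*z + 2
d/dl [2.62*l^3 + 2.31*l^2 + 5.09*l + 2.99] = 7.86*l^2 + 4.62*l + 5.09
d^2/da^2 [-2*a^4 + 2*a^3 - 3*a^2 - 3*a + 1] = -24*a^2 + 12*a - 6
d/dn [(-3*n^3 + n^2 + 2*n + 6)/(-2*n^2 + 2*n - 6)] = 3*(n^4 - 2*n^3 + 10*n^2 + 2*n - 4)/(2*(n^4 - 2*n^3 + 7*n^2 - 6*n + 9))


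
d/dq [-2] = 0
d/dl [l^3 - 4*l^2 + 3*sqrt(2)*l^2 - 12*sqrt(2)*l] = 3*l^2 - 8*l + 6*sqrt(2)*l - 12*sqrt(2)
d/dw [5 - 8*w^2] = -16*w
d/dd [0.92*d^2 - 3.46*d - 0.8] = 1.84*d - 3.46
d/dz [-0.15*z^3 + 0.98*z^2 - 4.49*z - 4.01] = -0.45*z^2 + 1.96*z - 4.49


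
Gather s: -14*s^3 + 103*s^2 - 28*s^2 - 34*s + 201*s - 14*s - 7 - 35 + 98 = -14*s^3 + 75*s^2 + 153*s + 56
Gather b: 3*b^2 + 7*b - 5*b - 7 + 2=3*b^2 + 2*b - 5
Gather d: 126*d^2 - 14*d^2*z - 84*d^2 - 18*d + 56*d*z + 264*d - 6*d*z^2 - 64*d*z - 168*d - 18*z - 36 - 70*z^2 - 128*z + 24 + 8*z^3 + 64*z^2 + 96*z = d^2*(42 - 14*z) + d*(-6*z^2 - 8*z + 78) + 8*z^3 - 6*z^2 - 50*z - 12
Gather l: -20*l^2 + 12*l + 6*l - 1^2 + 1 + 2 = -20*l^2 + 18*l + 2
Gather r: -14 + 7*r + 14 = 7*r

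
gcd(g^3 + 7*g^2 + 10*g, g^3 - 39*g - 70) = g^2 + 7*g + 10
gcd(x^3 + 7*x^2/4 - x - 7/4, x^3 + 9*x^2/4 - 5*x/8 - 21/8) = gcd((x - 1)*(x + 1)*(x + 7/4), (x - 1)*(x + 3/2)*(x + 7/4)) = x^2 + 3*x/4 - 7/4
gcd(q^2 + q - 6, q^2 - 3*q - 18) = q + 3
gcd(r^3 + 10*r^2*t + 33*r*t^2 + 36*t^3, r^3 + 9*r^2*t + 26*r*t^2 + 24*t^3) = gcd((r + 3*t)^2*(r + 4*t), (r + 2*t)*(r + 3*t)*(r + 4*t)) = r^2 + 7*r*t + 12*t^2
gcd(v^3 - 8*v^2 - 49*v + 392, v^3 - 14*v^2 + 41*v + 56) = v^2 - 15*v + 56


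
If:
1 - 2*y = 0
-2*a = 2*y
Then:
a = -1/2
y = 1/2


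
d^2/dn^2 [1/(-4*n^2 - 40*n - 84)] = (n^2 + 10*n - 4*(n + 5)^2 + 21)/(2*(n^2 + 10*n + 21)^3)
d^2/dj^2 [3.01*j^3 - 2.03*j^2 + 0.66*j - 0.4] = 18.06*j - 4.06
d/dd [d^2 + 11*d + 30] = 2*d + 11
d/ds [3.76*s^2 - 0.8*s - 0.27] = 7.52*s - 0.8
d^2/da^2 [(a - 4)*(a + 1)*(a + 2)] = 6*a - 2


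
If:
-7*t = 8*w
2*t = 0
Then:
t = 0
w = 0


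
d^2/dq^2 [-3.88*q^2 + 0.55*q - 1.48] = -7.76000000000000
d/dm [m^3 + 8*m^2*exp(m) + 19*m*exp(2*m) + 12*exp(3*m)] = 8*m^2*exp(m) + 3*m^2 + 38*m*exp(2*m) + 16*m*exp(m) + 36*exp(3*m) + 19*exp(2*m)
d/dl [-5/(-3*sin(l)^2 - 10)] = -60*sin(2*l)/(3*cos(2*l) - 23)^2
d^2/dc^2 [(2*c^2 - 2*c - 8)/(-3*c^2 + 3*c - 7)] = 76*(9*c^2 - 9*c - 4)/(27*c^6 - 81*c^5 + 270*c^4 - 405*c^3 + 630*c^2 - 441*c + 343)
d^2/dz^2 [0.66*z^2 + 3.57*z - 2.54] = 1.32000000000000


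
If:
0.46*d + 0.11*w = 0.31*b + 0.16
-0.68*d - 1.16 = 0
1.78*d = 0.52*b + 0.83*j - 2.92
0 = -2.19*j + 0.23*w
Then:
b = -1.13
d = -1.71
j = 0.57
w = 5.40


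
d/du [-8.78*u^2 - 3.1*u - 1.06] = -17.56*u - 3.1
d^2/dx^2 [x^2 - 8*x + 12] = 2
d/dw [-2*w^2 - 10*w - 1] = -4*w - 10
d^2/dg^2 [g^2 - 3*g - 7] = 2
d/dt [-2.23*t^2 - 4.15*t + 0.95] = -4.46*t - 4.15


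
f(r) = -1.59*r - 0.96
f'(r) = -1.59000000000000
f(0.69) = -2.06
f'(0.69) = -1.59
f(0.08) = -1.09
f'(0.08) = -1.59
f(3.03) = -5.78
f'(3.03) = -1.59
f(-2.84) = 3.56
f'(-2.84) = -1.59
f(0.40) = -1.60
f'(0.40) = -1.59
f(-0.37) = -0.37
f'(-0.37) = -1.59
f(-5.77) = 8.21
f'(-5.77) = -1.59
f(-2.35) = 2.78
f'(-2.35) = -1.59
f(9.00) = -15.27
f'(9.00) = -1.59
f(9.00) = -15.27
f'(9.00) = -1.59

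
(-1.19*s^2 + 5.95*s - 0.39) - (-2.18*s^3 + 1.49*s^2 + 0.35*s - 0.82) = 2.18*s^3 - 2.68*s^2 + 5.6*s + 0.43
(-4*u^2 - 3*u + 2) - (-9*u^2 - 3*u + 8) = 5*u^2 - 6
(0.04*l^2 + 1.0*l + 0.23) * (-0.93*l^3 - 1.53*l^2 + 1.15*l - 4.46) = -0.0372*l^5 - 0.9912*l^4 - 1.6979*l^3 + 0.6197*l^2 - 4.1955*l - 1.0258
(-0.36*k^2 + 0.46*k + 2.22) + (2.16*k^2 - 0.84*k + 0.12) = 1.8*k^2 - 0.38*k + 2.34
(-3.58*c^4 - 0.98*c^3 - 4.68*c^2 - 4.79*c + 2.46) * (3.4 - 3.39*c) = 12.1362*c^5 - 8.8498*c^4 + 12.5332*c^3 + 0.3261*c^2 - 24.6254*c + 8.364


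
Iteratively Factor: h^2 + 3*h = (h)*(h + 3)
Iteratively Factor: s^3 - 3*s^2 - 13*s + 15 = (s - 1)*(s^2 - 2*s - 15) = (s - 1)*(s + 3)*(s - 5)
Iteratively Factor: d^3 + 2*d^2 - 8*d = (d)*(d^2 + 2*d - 8) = d*(d + 4)*(d - 2)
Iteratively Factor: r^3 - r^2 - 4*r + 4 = (r + 2)*(r^2 - 3*r + 2) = (r - 2)*(r + 2)*(r - 1)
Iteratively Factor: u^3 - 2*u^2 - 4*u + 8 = (u + 2)*(u^2 - 4*u + 4) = (u - 2)*(u + 2)*(u - 2)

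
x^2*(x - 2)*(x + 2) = x^4 - 4*x^2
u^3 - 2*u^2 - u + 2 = (u - 2)*(u - 1)*(u + 1)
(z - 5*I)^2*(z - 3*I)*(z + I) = z^4 - 12*I*z^3 - 42*z^2 + 20*I*z - 75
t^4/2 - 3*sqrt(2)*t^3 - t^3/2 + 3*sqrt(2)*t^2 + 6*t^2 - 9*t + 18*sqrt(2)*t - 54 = (t/2 + 1)*(t - 3)*(t - 3*sqrt(2))^2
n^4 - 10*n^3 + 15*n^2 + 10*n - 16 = (n - 8)*(n - 2)*(n - 1)*(n + 1)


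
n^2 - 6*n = n*(n - 6)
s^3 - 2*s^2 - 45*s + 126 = (s - 6)*(s - 3)*(s + 7)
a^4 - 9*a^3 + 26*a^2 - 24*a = a*(a - 4)*(a - 3)*(a - 2)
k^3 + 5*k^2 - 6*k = k*(k - 1)*(k + 6)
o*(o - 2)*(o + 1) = o^3 - o^2 - 2*o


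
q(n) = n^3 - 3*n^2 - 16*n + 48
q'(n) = 3*n^2 - 6*n - 16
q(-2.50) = 53.62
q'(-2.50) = 17.75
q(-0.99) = 59.93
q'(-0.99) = -7.12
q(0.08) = 46.70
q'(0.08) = -16.46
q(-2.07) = 59.40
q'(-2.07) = 9.27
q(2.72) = 2.41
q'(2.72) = -10.12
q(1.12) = 27.72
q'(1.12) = -18.96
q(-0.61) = 56.42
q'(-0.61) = -11.22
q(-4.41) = -25.55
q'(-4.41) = 68.80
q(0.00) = 48.00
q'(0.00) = -16.00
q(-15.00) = -3762.00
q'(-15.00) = 749.00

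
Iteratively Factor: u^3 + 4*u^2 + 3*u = (u + 3)*(u^2 + u) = (u + 1)*(u + 3)*(u)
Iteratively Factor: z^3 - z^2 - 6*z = (z - 3)*(z^2 + 2*z) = z*(z - 3)*(z + 2)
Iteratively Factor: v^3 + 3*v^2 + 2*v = (v + 1)*(v^2 + 2*v) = (v + 1)*(v + 2)*(v)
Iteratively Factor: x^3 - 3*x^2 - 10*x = (x)*(x^2 - 3*x - 10) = x*(x - 5)*(x + 2)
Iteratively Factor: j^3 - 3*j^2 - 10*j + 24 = (j + 3)*(j^2 - 6*j + 8) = (j - 2)*(j + 3)*(j - 4)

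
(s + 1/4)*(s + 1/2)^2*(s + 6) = s^4 + 29*s^3/4 + 8*s^2 + 49*s/16 + 3/8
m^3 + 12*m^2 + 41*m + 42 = (m + 2)*(m + 3)*(m + 7)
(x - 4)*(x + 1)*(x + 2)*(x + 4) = x^4 + 3*x^3 - 14*x^2 - 48*x - 32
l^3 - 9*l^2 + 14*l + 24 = (l - 6)*(l - 4)*(l + 1)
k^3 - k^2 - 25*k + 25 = (k - 5)*(k - 1)*(k + 5)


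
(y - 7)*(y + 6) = y^2 - y - 42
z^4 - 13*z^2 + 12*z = z*(z - 3)*(z - 1)*(z + 4)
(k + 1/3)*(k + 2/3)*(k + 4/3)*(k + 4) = k^4 + 19*k^3/3 + 98*k^2/9 + 176*k/27 + 32/27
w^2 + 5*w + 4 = (w + 1)*(w + 4)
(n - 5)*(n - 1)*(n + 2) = n^3 - 4*n^2 - 7*n + 10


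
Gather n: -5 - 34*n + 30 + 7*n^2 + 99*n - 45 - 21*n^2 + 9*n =-14*n^2 + 74*n - 20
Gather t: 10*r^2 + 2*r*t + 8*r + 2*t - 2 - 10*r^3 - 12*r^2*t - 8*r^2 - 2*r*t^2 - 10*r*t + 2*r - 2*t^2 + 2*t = -10*r^3 + 2*r^2 + 10*r + t^2*(-2*r - 2) + t*(-12*r^2 - 8*r + 4) - 2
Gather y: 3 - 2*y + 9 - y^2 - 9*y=-y^2 - 11*y + 12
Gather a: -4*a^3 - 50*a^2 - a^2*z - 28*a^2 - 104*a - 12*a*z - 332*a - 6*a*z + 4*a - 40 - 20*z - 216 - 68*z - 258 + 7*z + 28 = -4*a^3 + a^2*(-z - 78) + a*(-18*z - 432) - 81*z - 486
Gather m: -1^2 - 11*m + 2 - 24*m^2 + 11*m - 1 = -24*m^2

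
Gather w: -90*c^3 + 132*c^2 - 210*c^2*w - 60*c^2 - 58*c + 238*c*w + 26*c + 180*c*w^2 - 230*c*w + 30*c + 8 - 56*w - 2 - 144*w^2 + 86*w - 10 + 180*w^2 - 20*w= -90*c^3 + 72*c^2 - 2*c + w^2*(180*c + 36) + w*(-210*c^2 + 8*c + 10) - 4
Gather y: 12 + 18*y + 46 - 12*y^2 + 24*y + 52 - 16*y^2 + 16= -28*y^2 + 42*y + 126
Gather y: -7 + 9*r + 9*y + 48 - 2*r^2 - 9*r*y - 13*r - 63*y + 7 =-2*r^2 - 4*r + y*(-9*r - 54) + 48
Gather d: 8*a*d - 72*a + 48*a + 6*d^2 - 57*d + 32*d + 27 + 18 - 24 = -24*a + 6*d^2 + d*(8*a - 25) + 21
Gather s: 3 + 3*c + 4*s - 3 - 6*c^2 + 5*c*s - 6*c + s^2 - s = -6*c^2 - 3*c + s^2 + s*(5*c + 3)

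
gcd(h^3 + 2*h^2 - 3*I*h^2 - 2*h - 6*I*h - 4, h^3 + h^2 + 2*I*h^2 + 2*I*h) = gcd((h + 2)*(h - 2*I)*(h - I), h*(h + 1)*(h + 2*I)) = 1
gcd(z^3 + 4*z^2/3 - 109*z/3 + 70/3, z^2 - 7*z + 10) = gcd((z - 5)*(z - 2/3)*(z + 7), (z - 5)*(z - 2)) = z - 5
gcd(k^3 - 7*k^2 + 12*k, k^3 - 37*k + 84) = k^2 - 7*k + 12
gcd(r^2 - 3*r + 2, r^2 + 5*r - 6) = r - 1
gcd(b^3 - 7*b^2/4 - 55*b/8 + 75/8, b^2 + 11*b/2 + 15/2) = b + 5/2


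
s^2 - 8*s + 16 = (s - 4)^2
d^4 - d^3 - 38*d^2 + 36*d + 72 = (d - 6)*(d - 2)*(d + 1)*(d + 6)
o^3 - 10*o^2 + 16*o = o*(o - 8)*(o - 2)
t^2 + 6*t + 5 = (t + 1)*(t + 5)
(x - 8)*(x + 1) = x^2 - 7*x - 8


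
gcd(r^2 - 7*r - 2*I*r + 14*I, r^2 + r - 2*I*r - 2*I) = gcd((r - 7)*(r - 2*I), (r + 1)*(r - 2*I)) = r - 2*I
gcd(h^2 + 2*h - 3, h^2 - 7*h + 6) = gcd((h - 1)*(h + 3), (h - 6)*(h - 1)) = h - 1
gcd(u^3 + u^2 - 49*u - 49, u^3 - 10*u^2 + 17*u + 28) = u^2 - 6*u - 7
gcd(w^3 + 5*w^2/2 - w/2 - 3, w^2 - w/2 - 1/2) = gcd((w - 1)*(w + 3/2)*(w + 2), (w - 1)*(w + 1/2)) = w - 1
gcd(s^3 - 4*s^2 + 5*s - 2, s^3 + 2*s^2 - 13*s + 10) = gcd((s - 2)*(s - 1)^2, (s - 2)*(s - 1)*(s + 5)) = s^2 - 3*s + 2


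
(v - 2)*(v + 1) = v^2 - v - 2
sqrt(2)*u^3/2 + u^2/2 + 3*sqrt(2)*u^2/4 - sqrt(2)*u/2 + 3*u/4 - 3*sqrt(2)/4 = (u + 3/2)*(u - sqrt(2)/2)*(sqrt(2)*u/2 + 1)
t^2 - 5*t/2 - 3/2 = (t - 3)*(t + 1/2)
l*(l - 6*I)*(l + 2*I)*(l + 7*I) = l^4 + 3*I*l^3 + 40*l^2 + 84*I*l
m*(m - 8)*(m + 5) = m^3 - 3*m^2 - 40*m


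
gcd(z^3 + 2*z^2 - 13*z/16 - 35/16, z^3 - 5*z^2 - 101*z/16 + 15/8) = z + 5/4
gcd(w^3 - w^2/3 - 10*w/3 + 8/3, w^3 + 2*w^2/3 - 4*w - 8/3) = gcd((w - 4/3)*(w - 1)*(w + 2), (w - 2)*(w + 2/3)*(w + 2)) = w + 2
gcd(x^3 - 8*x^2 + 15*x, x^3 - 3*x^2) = x^2 - 3*x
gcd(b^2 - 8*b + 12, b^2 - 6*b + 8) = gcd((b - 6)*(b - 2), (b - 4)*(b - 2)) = b - 2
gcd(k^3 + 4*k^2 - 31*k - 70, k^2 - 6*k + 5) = k - 5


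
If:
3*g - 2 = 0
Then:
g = 2/3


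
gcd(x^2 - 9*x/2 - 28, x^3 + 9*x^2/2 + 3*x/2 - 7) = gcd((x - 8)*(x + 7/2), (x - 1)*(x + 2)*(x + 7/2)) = x + 7/2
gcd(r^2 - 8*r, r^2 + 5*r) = r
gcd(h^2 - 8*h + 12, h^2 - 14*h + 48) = h - 6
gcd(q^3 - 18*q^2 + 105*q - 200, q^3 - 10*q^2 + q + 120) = q^2 - 13*q + 40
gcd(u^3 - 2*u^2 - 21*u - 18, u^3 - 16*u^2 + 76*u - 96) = u - 6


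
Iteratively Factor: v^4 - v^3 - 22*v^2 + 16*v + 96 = (v - 4)*(v^3 + 3*v^2 - 10*v - 24) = (v - 4)*(v + 4)*(v^2 - v - 6) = (v - 4)*(v + 2)*(v + 4)*(v - 3)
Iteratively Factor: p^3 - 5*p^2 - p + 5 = (p - 1)*(p^2 - 4*p - 5) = (p - 1)*(p + 1)*(p - 5)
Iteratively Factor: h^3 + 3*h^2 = (h + 3)*(h^2) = h*(h + 3)*(h)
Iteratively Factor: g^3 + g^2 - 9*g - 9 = (g + 1)*(g^2 - 9) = (g + 1)*(g + 3)*(g - 3)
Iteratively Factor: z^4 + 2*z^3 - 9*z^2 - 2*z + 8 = (z + 4)*(z^3 - 2*z^2 - z + 2) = (z + 1)*(z + 4)*(z^2 - 3*z + 2) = (z - 1)*(z + 1)*(z + 4)*(z - 2)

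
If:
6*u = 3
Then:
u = 1/2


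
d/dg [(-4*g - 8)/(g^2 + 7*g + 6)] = 4*(g^2 + 4*g + 8)/(g^4 + 14*g^3 + 61*g^2 + 84*g + 36)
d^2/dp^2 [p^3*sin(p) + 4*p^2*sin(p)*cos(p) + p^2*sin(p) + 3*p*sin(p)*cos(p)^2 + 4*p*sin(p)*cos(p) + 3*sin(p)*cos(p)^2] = -p^3*sin(p) - p^2*sin(p) - 8*p^2*sin(2*p) + 6*p^2*cos(p) + 21*p*sin(p)/4 - 8*p*sin(2*p) - 27*p*sin(3*p)/4 + 4*p*cos(p) + 16*p*cos(2*p) + 5*sin(p)/4 + 4*sin(2*p) - 27*sin(3*p)/4 + 3*cos(p)/2 + 8*cos(2*p) + 9*cos(3*p)/2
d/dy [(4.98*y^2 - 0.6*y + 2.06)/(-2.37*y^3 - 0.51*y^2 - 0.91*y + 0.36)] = (11.8026*y^4 - 2.844*y^3 + 9.8088*y^2 + 5.6868*y + 1.6586)/(5.6169*y^6 + 2.4174*y^5 + 4.5735*y^4 - 0.7782*y^3 + 0.4609*y^2 - 0.6552*y + 0.1296)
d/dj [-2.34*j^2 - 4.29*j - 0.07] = -4.68*j - 4.29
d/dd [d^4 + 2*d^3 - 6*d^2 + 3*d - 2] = 4*d^3 + 6*d^2 - 12*d + 3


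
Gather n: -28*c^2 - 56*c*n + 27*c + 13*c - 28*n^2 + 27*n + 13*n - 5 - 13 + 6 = -28*c^2 + 40*c - 28*n^2 + n*(40 - 56*c) - 12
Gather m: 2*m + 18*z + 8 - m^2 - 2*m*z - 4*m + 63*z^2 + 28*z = -m^2 + m*(-2*z - 2) + 63*z^2 + 46*z + 8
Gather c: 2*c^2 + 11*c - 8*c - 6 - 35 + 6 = 2*c^2 + 3*c - 35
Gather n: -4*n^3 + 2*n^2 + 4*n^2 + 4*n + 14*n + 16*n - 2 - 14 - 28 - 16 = -4*n^3 + 6*n^2 + 34*n - 60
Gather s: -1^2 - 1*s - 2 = -s - 3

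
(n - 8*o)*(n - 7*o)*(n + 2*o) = n^3 - 13*n^2*o + 26*n*o^2 + 112*o^3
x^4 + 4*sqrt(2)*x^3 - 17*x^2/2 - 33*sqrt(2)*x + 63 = (x - 3*sqrt(2)/2)*(x - sqrt(2))*(x + 3*sqrt(2))*(x + 7*sqrt(2)/2)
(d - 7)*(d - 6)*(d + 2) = d^3 - 11*d^2 + 16*d + 84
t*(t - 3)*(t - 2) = t^3 - 5*t^2 + 6*t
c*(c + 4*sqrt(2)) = c^2 + 4*sqrt(2)*c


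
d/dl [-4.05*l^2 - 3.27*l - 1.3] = -8.1*l - 3.27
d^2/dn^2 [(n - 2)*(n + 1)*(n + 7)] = 6*n + 12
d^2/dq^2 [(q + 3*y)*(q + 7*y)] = 2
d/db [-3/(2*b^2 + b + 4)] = 3*(4*b + 1)/(2*b^2 + b + 4)^2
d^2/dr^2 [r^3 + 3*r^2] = 6*r + 6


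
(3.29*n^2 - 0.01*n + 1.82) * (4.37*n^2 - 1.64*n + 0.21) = 14.3773*n^4 - 5.4393*n^3 + 8.6607*n^2 - 2.9869*n + 0.3822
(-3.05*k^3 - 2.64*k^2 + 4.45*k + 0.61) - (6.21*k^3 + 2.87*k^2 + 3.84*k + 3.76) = -9.26*k^3 - 5.51*k^2 + 0.61*k - 3.15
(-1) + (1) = 0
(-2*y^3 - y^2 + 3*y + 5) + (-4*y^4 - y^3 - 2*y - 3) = -4*y^4 - 3*y^3 - y^2 + y + 2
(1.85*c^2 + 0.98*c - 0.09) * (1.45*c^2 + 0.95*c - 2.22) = 2.6825*c^4 + 3.1785*c^3 - 3.3065*c^2 - 2.2611*c + 0.1998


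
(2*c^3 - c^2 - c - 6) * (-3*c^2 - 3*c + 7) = -6*c^5 - 3*c^4 + 20*c^3 + 14*c^2 + 11*c - 42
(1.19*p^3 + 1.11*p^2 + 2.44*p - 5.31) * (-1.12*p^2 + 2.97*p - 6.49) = -1.3328*p^5 + 2.2911*p^4 - 7.1592*p^3 + 5.9901*p^2 - 31.6063*p + 34.4619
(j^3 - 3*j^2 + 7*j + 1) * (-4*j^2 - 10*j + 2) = -4*j^5 + 2*j^4 + 4*j^3 - 80*j^2 + 4*j + 2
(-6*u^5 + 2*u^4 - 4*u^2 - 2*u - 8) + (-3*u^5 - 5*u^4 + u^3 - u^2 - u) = -9*u^5 - 3*u^4 + u^3 - 5*u^2 - 3*u - 8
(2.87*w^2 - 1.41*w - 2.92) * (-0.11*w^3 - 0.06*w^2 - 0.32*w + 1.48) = -0.3157*w^5 - 0.0171*w^4 - 0.5126*w^3 + 4.874*w^2 - 1.1524*w - 4.3216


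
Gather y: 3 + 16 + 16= 35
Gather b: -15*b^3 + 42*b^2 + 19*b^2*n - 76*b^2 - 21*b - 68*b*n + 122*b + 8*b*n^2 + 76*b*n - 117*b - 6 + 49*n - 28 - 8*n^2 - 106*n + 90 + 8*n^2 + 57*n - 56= -15*b^3 + b^2*(19*n - 34) + b*(8*n^2 + 8*n - 16)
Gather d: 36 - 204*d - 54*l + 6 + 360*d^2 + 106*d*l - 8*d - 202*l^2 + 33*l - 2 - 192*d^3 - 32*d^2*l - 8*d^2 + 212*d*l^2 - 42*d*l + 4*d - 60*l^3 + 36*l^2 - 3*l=-192*d^3 + d^2*(352 - 32*l) + d*(212*l^2 + 64*l - 208) - 60*l^3 - 166*l^2 - 24*l + 40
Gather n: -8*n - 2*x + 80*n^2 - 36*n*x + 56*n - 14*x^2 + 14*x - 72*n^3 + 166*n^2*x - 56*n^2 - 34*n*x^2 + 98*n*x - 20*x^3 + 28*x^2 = -72*n^3 + n^2*(166*x + 24) + n*(-34*x^2 + 62*x + 48) - 20*x^3 + 14*x^2 + 12*x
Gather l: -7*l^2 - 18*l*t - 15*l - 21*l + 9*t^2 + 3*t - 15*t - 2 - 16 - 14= -7*l^2 + l*(-18*t - 36) + 9*t^2 - 12*t - 32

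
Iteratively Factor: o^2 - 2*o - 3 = (o - 3)*(o + 1)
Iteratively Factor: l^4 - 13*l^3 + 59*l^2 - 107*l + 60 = (l - 3)*(l^3 - 10*l^2 + 29*l - 20) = (l - 5)*(l - 3)*(l^2 - 5*l + 4) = (l - 5)*(l - 3)*(l - 1)*(l - 4)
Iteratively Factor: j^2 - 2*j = (j - 2)*(j)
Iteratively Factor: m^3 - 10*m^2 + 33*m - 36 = (m - 3)*(m^2 - 7*m + 12) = (m - 3)^2*(m - 4)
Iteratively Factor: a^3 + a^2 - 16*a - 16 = (a + 1)*(a^2 - 16) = (a + 1)*(a + 4)*(a - 4)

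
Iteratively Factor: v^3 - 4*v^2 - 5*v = (v + 1)*(v^2 - 5*v) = (v - 5)*(v + 1)*(v)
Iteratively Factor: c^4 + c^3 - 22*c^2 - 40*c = (c)*(c^3 + c^2 - 22*c - 40) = c*(c + 4)*(c^2 - 3*c - 10) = c*(c + 2)*(c + 4)*(c - 5)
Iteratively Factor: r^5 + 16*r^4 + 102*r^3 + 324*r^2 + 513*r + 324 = (r + 4)*(r^4 + 12*r^3 + 54*r^2 + 108*r + 81) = (r + 3)*(r + 4)*(r^3 + 9*r^2 + 27*r + 27) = (r + 3)^2*(r + 4)*(r^2 + 6*r + 9) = (r + 3)^3*(r + 4)*(r + 3)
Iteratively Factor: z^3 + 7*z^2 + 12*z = (z + 4)*(z^2 + 3*z) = (z + 3)*(z + 4)*(z)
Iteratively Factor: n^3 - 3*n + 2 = (n + 2)*(n^2 - 2*n + 1) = (n - 1)*(n + 2)*(n - 1)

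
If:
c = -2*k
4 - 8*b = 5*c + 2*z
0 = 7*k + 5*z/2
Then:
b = 1/2 - 39*z/56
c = 5*z/7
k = -5*z/14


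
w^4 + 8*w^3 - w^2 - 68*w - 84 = (w - 3)*(w + 2)^2*(w + 7)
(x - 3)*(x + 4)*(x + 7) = x^3 + 8*x^2 - 5*x - 84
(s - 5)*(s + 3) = s^2 - 2*s - 15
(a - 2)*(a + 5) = a^2 + 3*a - 10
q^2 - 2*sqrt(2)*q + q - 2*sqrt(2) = (q + 1)*(q - 2*sqrt(2))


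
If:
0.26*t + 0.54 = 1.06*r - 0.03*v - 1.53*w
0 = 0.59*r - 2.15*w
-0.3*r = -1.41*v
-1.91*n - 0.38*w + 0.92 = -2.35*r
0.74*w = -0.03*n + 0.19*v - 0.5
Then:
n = -2.57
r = -2.60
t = -8.41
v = -0.55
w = -0.71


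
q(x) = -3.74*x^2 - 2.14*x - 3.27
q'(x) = -7.48*x - 2.14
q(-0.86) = -4.20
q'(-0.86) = 4.29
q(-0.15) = -3.03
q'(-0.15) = -1.02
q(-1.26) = -6.51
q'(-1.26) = 7.28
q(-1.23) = -6.30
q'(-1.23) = 7.06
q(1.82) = -19.55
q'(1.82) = -15.75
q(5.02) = -108.26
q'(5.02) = -39.69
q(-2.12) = -15.54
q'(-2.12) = 13.72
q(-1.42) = -7.77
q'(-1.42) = 8.48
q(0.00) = -3.27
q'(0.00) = -2.14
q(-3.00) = -30.51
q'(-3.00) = 20.30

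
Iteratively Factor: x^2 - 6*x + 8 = (x - 2)*(x - 4)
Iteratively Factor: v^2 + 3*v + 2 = (v + 2)*(v + 1)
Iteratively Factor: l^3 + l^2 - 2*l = (l - 1)*(l^2 + 2*l) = l*(l - 1)*(l + 2)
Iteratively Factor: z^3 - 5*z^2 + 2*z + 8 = (z - 2)*(z^2 - 3*z - 4) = (z - 2)*(z + 1)*(z - 4)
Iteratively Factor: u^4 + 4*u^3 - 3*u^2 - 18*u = (u + 3)*(u^3 + u^2 - 6*u) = (u + 3)^2*(u^2 - 2*u) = (u - 2)*(u + 3)^2*(u)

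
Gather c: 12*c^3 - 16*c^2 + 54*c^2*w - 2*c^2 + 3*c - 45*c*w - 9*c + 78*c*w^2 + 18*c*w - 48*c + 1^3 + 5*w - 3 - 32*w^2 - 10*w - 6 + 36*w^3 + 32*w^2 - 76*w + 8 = 12*c^3 + c^2*(54*w - 18) + c*(78*w^2 - 27*w - 54) + 36*w^3 - 81*w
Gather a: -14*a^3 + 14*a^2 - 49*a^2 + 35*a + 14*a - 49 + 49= -14*a^3 - 35*a^2 + 49*a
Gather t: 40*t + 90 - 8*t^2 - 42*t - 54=-8*t^2 - 2*t + 36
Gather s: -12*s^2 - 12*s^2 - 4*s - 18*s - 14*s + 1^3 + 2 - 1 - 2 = -24*s^2 - 36*s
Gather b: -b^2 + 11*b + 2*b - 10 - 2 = -b^2 + 13*b - 12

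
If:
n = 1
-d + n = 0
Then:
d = 1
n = 1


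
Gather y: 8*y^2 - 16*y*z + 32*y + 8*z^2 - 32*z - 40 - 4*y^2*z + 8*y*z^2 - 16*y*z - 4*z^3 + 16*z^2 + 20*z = y^2*(8 - 4*z) + y*(8*z^2 - 32*z + 32) - 4*z^3 + 24*z^2 - 12*z - 40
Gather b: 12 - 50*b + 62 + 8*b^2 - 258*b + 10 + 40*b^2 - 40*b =48*b^2 - 348*b + 84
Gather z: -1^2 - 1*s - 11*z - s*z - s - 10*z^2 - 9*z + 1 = -2*s - 10*z^2 + z*(-s - 20)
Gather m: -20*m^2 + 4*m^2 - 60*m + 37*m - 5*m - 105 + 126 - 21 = -16*m^2 - 28*m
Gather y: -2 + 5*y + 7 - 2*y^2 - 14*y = -2*y^2 - 9*y + 5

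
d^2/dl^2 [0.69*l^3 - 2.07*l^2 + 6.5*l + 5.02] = 4.14*l - 4.14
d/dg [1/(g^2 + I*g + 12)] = (-2*g - I)/(g^2 + I*g + 12)^2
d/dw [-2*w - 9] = -2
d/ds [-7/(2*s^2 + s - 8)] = 7*(4*s + 1)/(2*s^2 + s - 8)^2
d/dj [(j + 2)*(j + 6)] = 2*j + 8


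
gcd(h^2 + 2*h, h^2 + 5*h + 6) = h + 2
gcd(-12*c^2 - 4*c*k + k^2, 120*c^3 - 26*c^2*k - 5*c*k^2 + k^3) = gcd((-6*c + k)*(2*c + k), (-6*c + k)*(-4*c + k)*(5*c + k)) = 6*c - k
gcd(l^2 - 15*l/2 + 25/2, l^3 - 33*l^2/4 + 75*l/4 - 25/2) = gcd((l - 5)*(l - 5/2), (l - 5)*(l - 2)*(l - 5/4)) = l - 5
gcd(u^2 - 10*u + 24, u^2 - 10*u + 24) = u^2 - 10*u + 24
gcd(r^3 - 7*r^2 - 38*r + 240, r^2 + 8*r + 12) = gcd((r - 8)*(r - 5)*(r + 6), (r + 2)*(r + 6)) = r + 6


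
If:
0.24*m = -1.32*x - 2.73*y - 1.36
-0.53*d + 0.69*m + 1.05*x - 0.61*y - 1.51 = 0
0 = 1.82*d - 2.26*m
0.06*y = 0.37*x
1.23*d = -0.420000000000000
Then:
No Solution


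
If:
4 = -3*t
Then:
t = -4/3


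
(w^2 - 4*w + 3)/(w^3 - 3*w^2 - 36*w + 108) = (w - 1)/(w^2 - 36)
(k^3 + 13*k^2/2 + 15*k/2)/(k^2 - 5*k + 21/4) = 2*k*(2*k^2 + 13*k + 15)/(4*k^2 - 20*k + 21)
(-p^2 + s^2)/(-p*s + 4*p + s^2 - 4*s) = (p + s)/(s - 4)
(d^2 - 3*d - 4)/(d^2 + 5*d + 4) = (d - 4)/(d + 4)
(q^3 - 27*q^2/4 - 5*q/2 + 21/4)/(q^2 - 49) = (4*q^2 + q - 3)/(4*(q + 7))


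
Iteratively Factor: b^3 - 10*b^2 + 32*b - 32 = (b - 4)*(b^2 - 6*b + 8) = (b - 4)*(b - 2)*(b - 4)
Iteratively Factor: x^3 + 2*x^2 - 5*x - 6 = (x + 3)*(x^2 - x - 2) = (x + 1)*(x + 3)*(x - 2)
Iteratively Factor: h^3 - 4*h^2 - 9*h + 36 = (h - 3)*(h^2 - h - 12) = (h - 3)*(h + 3)*(h - 4)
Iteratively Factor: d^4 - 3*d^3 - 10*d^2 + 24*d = (d - 2)*(d^3 - d^2 - 12*d) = (d - 2)*(d + 3)*(d^2 - 4*d) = (d - 4)*(d - 2)*(d + 3)*(d)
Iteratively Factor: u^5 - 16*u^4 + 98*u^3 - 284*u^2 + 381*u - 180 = (u - 5)*(u^4 - 11*u^3 + 43*u^2 - 69*u + 36) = (u - 5)*(u - 3)*(u^3 - 8*u^2 + 19*u - 12) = (u - 5)*(u - 3)*(u - 1)*(u^2 - 7*u + 12) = (u - 5)*(u - 4)*(u - 3)*(u - 1)*(u - 3)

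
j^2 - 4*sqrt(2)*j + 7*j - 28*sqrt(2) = (j + 7)*(j - 4*sqrt(2))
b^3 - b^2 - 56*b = b*(b - 8)*(b + 7)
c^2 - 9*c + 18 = (c - 6)*(c - 3)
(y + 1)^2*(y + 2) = y^3 + 4*y^2 + 5*y + 2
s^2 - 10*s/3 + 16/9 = (s - 8/3)*(s - 2/3)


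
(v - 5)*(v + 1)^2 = v^3 - 3*v^2 - 9*v - 5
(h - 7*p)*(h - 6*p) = h^2 - 13*h*p + 42*p^2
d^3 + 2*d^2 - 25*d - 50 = (d - 5)*(d + 2)*(d + 5)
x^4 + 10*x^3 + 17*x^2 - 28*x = x*(x - 1)*(x + 4)*(x + 7)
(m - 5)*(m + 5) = m^2 - 25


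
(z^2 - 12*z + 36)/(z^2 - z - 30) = (z - 6)/(z + 5)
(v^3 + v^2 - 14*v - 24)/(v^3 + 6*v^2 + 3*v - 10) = (v^2 - v - 12)/(v^2 + 4*v - 5)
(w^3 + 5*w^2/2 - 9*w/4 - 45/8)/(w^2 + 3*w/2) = w + 1 - 15/(4*w)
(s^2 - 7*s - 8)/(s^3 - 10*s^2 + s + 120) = (s + 1)/(s^2 - 2*s - 15)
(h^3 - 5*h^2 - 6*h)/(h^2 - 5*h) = (h^2 - 5*h - 6)/(h - 5)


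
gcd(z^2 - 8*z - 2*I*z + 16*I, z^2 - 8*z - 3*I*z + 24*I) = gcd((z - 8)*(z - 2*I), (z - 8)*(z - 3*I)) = z - 8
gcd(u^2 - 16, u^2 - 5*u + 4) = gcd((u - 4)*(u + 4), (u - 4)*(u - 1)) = u - 4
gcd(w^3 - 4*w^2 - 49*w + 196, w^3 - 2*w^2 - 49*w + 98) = w^2 - 49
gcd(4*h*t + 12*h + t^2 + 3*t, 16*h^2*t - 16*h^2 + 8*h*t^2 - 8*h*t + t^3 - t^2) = 4*h + t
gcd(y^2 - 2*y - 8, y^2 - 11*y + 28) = y - 4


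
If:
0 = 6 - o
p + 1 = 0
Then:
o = 6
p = -1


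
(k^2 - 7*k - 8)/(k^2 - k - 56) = (k + 1)/(k + 7)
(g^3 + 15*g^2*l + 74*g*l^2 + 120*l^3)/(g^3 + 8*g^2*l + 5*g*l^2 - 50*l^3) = (g^2 + 10*g*l + 24*l^2)/(g^2 + 3*g*l - 10*l^2)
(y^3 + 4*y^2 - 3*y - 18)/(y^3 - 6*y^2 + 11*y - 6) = (y^2 + 6*y + 9)/(y^2 - 4*y + 3)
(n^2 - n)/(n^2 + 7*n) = (n - 1)/(n + 7)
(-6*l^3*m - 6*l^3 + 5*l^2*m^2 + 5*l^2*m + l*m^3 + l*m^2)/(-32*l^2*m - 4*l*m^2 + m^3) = l*(6*l^2*m + 6*l^2 - 5*l*m^2 - 5*l*m - m^3 - m^2)/(m*(32*l^2 + 4*l*m - m^2))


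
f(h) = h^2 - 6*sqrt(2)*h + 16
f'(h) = 2*h - 6*sqrt(2)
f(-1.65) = 32.72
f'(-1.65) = -11.79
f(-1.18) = 27.41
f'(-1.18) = -10.85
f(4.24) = -2.00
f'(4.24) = -0.00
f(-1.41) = 29.95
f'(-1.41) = -11.31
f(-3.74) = 61.72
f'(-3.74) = -15.97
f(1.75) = 4.21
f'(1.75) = -4.99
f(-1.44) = 30.29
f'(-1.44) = -11.37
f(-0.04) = 16.34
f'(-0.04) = -8.57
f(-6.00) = 102.91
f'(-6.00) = -20.49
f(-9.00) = 173.37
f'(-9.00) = -26.49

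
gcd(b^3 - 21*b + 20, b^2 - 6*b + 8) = b - 4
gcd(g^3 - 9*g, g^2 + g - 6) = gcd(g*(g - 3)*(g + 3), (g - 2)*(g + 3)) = g + 3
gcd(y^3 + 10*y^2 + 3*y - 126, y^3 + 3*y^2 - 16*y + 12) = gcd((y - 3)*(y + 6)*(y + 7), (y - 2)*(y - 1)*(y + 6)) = y + 6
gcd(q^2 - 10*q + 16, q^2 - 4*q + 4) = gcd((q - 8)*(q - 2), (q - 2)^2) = q - 2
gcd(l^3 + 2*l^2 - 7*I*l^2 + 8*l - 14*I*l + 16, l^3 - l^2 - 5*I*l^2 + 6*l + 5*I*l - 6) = l + I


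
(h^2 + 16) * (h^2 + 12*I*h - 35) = h^4 + 12*I*h^3 - 19*h^2 + 192*I*h - 560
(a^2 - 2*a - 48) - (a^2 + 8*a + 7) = -10*a - 55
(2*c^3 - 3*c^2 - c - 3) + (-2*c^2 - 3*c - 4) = 2*c^3 - 5*c^2 - 4*c - 7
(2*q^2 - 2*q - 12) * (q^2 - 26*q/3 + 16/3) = 2*q^4 - 58*q^3/3 + 16*q^2 + 280*q/3 - 64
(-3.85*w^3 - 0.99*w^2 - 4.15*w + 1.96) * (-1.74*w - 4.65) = 6.699*w^4 + 19.6251*w^3 + 11.8245*w^2 + 15.8871*w - 9.114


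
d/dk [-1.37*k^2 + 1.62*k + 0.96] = 1.62 - 2.74*k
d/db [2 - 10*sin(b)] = -10*cos(b)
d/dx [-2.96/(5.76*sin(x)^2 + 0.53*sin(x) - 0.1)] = (34.0992*sin(x) + 1.5688)*cos(x)/(5.76*sin(x)^2 + 0.53*sin(x) - 0.1)^2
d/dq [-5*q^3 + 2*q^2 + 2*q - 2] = -15*q^2 + 4*q + 2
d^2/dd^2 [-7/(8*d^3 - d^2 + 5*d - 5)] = 14*((24*d - 1)*(8*d^3 - d^2 + 5*d - 5) - (24*d^2 - 2*d + 5)^2)/(8*d^3 - d^2 + 5*d - 5)^3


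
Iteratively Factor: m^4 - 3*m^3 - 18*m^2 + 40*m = (m - 5)*(m^3 + 2*m^2 - 8*m) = (m - 5)*(m + 4)*(m^2 - 2*m) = m*(m - 5)*(m + 4)*(m - 2)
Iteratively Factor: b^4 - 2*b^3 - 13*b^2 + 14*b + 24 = (b + 1)*(b^3 - 3*b^2 - 10*b + 24) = (b + 1)*(b + 3)*(b^2 - 6*b + 8) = (b - 4)*(b + 1)*(b + 3)*(b - 2)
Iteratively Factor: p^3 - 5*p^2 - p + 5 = (p - 5)*(p^2 - 1) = (p - 5)*(p + 1)*(p - 1)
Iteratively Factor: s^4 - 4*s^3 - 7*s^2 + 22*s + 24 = (s + 1)*(s^3 - 5*s^2 - 2*s + 24) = (s - 3)*(s + 1)*(s^2 - 2*s - 8) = (s - 4)*(s - 3)*(s + 1)*(s + 2)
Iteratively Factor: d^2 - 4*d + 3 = (d - 1)*(d - 3)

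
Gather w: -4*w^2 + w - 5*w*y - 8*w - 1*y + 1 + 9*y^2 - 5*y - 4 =-4*w^2 + w*(-5*y - 7) + 9*y^2 - 6*y - 3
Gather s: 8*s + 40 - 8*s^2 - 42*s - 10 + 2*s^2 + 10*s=-6*s^2 - 24*s + 30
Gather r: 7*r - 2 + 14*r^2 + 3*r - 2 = 14*r^2 + 10*r - 4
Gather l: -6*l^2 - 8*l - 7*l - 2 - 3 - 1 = -6*l^2 - 15*l - 6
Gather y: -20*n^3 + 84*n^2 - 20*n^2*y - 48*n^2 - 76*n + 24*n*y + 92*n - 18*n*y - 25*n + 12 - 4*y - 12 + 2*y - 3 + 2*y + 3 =-20*n^3 + 36*n^2 - 9*n + y*(-20*n^2 + 6*n)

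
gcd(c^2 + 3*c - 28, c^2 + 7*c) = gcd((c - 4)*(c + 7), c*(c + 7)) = c + 7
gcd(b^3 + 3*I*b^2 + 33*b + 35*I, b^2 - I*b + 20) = b - 5*I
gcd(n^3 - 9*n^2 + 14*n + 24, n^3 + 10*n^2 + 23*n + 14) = n + 1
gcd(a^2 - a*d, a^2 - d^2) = a - d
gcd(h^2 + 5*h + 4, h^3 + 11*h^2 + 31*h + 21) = h + 1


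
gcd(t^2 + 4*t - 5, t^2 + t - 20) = t + 5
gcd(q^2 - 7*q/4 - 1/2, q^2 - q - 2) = q - 2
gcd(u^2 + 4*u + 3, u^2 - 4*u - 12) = 1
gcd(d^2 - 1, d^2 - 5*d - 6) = d + 1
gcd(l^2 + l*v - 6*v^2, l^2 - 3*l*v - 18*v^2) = l + 3*v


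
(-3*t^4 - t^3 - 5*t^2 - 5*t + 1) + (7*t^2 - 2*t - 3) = -3*t^4 - t^3 + 2*t^2 - 7*t - 2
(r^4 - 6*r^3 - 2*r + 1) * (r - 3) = r^5 - 9*r^4 + 18*r^3 - 2*r^2 + 7*r - 3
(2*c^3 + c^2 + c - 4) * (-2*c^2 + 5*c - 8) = -4*c^5 + 8*c^4 - 13*c^3 + 5*c^2 - 28*c + 32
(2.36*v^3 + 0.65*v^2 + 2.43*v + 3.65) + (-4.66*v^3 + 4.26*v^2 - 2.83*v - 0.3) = -2.3*v^3 + 4.91*v^2 - 0.4*v + 3.35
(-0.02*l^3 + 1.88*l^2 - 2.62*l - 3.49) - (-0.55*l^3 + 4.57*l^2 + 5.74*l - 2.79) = 0.53*l^3 - 2.69*l^2 - 8.36*l - 0.7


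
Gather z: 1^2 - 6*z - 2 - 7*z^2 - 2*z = -7*z^2 - 8*z - 1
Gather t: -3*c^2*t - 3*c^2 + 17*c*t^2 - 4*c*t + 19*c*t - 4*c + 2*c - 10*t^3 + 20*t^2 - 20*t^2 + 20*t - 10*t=-3*c^2 + 17*c*t^2 - 2*c - 10*t^3 + t*(-3*c^2 + 15*c + 10)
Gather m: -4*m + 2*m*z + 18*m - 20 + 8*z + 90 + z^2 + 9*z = m*(2*z + 14) + z^2 + 17*z + 70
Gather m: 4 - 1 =3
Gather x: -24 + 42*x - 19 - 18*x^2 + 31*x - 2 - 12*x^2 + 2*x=-30*x^2 + 75*x - 45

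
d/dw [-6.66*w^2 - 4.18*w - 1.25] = -13.32*w - 4.18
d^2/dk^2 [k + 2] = 0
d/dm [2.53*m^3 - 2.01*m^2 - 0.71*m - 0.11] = 7.59*m^2 - 4.02*m - 0.71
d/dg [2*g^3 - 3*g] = 6*g^2 - 3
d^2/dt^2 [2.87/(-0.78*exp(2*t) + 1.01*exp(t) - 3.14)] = (-2.87*(1.56*exp(t) - 1.01)*(3.12*exp(t) - 2.02)*exp(t) + (8.9544*exp(t) - 2.8987)*(0.78*exp(2*t) - 1.01*exp(t) + 3.14))*exp(t)/(0.78*exp(2*t) - 1.01*exp(t) + 3.14)^3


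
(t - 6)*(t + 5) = t^2 - t - 30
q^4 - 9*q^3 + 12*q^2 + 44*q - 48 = (q - 6)*(q - 4)*(q - 1)*(q + 2)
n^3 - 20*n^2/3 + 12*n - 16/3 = (n - 4)*(n - 2)*(n - 2/3)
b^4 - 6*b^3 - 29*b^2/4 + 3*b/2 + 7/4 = (b - 7)*(b - 1/2)*(b + 1/2)*(b + 1)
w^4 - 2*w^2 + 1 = (w - 1)^2*(w + 1)^2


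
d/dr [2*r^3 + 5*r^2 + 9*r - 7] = 6*r^2 + 10*r + 9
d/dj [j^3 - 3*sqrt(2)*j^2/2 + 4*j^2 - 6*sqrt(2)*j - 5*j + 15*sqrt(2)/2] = 3*j^2 - 3*sqrt(2)*j + 8*j - 6*sqrt(2) - 5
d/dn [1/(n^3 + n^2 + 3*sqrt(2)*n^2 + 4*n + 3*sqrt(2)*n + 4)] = (-3*n^2 - 6*sqrt(2)*n - 2*n - 3*sqrt(2) - 4)/(n^3 + n^2 + 3*sqrt(2)*n^2 + 4*n + 3*sqrt(2)*n + 4)^2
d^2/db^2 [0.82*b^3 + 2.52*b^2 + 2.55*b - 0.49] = 4.92*b + 5.04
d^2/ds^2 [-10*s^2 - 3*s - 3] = -20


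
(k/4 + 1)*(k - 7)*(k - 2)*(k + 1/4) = k^4/4 - 19*k^3/16 - 93*k^2/16 + 101*k/8 + 7/2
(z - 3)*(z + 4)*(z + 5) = z^3 + 6*z^2 - 7*z - 60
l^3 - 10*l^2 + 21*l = l*(l - 7)*(l - 3)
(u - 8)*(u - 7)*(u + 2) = u^3 - 13*u^2 + 26*u + 112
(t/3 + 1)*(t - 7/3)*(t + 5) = t^3/3 + 17*t^2/9 - 11*t/9 - 35/3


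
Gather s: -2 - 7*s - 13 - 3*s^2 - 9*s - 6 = -3*s^2 - 16*s - 21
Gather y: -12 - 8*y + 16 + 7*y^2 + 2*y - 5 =7*y^2 - 6*y - 1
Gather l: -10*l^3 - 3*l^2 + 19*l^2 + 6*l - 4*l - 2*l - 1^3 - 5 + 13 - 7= -10*l^3 + 16*l^2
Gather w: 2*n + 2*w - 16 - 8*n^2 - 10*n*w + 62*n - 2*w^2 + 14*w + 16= -8*n^2 + 64*n - 2*w^2 + w*(16 - 10*n)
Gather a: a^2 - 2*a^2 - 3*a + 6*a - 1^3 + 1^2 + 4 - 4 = -a^2 + 3*a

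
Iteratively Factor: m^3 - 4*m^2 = (m - 4)*(m^2) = m*(m - 4)*(m)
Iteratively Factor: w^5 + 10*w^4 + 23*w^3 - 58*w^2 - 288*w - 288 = (w + 3)*(w^4 + 7*w^3 + 2*w^2 - 64*w - 96) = (w - 3)*(w + 3)*(w^3 + 10*w^2 + 32*w + 32) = (w - 3)*(w + 3)*(w + 4)*(w^2 + 6*w + 8) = (w - 3)*(w + 2)*(w + 3)*(w + 4)*(w + 4)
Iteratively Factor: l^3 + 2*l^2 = (l)*(l^2 + 2*l) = l*(l + 2)*(l)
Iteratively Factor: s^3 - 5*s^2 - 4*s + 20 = (s - 2)*(s^2 - 3*s - 10) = (s - 2)*(s + 2)*(s - 5)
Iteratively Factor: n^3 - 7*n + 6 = (n - 1)*(n^2 + n - 6) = (n - 2)*(n - 1)*(n + 3)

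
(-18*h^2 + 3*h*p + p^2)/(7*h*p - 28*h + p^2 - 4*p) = (-18*h^2 + 3*h*p + p^2)/(7*h*p - 28*h + p^2 - 4*p)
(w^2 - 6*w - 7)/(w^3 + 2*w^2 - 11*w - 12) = (w - 7)/(w^2 + w - 12)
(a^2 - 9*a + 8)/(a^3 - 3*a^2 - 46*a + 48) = 1/(a + 6)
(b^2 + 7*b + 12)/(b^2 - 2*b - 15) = (b + 4)/(b - 5)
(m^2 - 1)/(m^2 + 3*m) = (m^2 - 1)/(m*(m + 3))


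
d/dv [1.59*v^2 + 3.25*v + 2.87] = 3.18*v + 3.25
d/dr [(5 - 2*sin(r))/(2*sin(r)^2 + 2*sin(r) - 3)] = 4*(sin(r)^2 - 5*sin(r) - 1)*cos(r)/(2*sin(r) - cos(2*r) - 2)^2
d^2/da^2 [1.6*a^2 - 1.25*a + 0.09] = 3.20000000000000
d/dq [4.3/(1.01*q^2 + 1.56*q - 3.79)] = (-8.686*q - 6.708)/(1.01*q^2 + 1.56*q - 3.79)^2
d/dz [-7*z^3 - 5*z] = -21*z^2 - 5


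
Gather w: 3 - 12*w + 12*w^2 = 12*w^2 - 12*w + 3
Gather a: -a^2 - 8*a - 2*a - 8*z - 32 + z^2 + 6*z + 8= -a^2 - 10*a + z^2 - 2*z - 24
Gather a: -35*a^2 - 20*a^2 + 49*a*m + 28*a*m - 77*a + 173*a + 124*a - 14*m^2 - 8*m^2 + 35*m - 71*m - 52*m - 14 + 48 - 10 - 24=-55*a^2 + a*(77*m + 220) - 22*m^2 - 88*m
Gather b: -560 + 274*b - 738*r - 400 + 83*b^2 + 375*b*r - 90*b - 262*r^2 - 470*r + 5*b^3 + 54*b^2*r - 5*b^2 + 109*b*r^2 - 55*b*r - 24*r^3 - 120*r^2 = 5*b^3 + b^2*(54*r + 78) + b*(109*r^2 + 320*r + 184) - 24*r^3 - 382*r^2 - 1208*r - 960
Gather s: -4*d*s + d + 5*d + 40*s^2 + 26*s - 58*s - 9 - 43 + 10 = 6*d + 40*s^2 + s*(-4*d - 32) - 42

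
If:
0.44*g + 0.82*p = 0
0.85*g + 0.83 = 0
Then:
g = -0.98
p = 0.52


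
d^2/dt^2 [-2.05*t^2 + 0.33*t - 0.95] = -4.10000000000000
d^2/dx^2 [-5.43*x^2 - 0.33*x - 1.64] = -10.8600000000000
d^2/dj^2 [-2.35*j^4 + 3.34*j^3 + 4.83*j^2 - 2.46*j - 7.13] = -28.2*j^2 + 20.04*j + 9.66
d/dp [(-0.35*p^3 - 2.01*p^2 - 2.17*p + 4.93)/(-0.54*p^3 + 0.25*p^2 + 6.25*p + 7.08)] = (-1.1729*p^4 - 6.7186*p^3 - 11.4674*p^2 - 30.9266*p - 46.1761)/(0.2916*p^6 - 0.27*p^5 - 6.6875*p^4 - 4.5214*p^3 + 42.6025*p^2 + 88.5*p + 50.1264)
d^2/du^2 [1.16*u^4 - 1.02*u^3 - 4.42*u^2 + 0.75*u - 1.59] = 13.92*u^2 - 6.12*u - 8.84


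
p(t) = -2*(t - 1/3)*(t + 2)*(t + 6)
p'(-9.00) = -228.67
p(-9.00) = 392.00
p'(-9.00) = -228.67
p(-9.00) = 392.00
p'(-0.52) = -4.34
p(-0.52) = 13.84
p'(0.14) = -23.08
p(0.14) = 5.08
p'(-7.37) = -118.55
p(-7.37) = 113.35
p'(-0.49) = -5.08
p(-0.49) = 13.70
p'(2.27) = -119.20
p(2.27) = -136.78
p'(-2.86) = 19.96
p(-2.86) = -17.25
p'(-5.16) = -20.18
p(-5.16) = -29.16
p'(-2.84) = 20.03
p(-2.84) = -16.85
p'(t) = -2*(t - 1/3)*(t + 2) - 2*(t - 1/3)*(t + 6) - 2*(t + 2)*(t + 6) = -6*t^2 - 92*t/3 - 56/3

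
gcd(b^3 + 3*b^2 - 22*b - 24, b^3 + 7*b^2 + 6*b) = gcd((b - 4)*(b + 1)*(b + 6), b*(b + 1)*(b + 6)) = b^2 + 7*b + 6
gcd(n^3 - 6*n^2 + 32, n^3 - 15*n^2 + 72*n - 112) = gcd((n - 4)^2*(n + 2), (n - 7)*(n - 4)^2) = n^2 - 8*n + 16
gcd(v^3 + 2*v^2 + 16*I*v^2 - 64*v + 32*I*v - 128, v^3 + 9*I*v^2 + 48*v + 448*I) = v^2 + 16*I*v - 64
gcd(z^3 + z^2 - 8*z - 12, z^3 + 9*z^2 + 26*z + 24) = z + 2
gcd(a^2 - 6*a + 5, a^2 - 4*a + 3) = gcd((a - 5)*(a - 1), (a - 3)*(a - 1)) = a - 1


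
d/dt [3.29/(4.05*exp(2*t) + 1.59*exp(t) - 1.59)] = (-26.649*exp(t) - 5.2311)*exp(t)/(4.05*exp(2*t) + 1.59*exp(t) - 1.59)^2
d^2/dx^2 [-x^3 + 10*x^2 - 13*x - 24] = 20 - 6*x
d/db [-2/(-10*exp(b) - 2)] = -5*exp(b)/(5*exp(b) + 1)^2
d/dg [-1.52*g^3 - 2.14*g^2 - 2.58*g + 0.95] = -4.56*g^2 - 4.28*g - 2.58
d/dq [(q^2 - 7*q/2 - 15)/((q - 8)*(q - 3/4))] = 84*(-q^2 + 8*q - 29)/(16*q^4 - 280*q^3 + 1417*q^2 - 1680*q + 576)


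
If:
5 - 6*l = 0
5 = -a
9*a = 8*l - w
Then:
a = -5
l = 5/6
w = 155/3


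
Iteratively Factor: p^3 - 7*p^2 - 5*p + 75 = (p - 5)*(p^2 - 2*p - 15) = (p - 5)*(p + 3)*(p - 5)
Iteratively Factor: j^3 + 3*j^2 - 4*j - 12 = (j + 2)*(j^2 + j - 6) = (j + 2)*(j + 3)*(j - 2)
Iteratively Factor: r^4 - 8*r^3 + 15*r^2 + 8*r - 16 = (r - 1)*(r^3 - 7*r^2 + 8*r + 16) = (r - 4)*(r - 1)*(r^2 - 3*r - 4) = (r - 4)*(r - 1)*(r + 1)*(r - 4)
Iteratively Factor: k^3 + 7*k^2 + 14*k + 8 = (k + 2)*(k^2 + 5*k + 4) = (k + 1)*(k + 2)*(k + 4)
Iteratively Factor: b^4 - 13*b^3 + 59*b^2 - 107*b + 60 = (b - 4)*(b^3 - 9*b^2 + 23*b - 15) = (b - 5)*(b - 4)*(b^2 - 4*b + 3) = (b - 5)*(b - 4)*(b - 3)*(b - 1)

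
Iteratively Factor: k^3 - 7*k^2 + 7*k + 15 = (k + 1)*(k^2 - 8*k + 15) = (k - 5)*(k + 1)*(k - 3)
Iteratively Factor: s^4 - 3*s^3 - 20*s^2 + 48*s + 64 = (s - 4)*(s^3 + s^2 - 16*s - 16) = (s - 4)*(s + 1)*(s^2 - 16) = (s - 4)*(s + 1)*(s + 4)*(s - 4)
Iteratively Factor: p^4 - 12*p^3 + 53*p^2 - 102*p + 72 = (p - 3)*(p^3 - 9*p^2 + 26*p - 24) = (p - 4)*(p - 3)*(p^2 - 5*p + 6) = (p - 4)*(p - 3)*(p - 2)*(p - 3)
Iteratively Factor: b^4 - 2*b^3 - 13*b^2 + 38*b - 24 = (b + 4)*(b^3 - 6*b^2 + 11*b - 6) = (b - 3)*(b + 4)*(b^2 - 3*b + 2) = (b - 3)*(b - 2)*(b + 4)*(b - 1)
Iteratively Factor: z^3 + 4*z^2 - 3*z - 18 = (z + 3)*(z^2 + z - 6) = (z - 2)*(z + 3)*(z + 3)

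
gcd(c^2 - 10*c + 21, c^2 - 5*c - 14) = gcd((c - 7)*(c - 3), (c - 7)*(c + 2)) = c - 7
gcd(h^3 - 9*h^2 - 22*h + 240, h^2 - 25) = h + 5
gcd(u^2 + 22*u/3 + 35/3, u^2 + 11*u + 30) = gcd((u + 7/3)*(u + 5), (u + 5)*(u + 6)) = u + 5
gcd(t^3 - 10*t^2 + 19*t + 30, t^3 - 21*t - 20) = t^2 - 4*t - 5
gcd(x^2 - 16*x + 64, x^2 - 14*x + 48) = x - 8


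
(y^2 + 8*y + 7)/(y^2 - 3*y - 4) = (y + 7)/(y - 4)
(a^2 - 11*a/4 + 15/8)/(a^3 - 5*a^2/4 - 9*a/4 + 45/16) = 2/(2*a + 3)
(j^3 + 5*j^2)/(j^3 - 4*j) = j*(j + 5)/(j^2 - 4)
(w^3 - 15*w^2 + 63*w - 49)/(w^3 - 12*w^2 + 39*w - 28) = (w - 7)/(w - 4)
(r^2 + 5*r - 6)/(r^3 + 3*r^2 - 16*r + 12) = 1/(r - 2)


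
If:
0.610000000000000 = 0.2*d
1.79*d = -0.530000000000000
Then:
No Solution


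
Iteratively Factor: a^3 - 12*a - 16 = (a + 2)*(a^2 - 2*a - 8) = (a + 2)^2*(a - 4)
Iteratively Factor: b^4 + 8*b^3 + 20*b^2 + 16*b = (b)*(b^3 + 8*b^2 + 20*b + 16) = b*(b + 2)*(b^2 + 6*b + 8) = b*(b + 2)*(b + 4)*(b + 2)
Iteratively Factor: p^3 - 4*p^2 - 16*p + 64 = (p - 4)*(p^2 - 16) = (p - 4)*(p + 4)*(p - 4)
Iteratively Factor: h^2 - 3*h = (h - 3)*(h)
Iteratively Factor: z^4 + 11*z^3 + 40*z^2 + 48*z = (z + 4)*(z^3 + 7*z^2 + 12*z) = (z + 4)^2*(z^2 + 3*z) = z*(z + 4)^2*(z + 3)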